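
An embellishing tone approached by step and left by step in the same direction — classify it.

Passing tone.

Approach: by step. Departure: by step, continuing in the same direction.
Stepwise on both sides with no change of direction means the note fills in the space between two different chord tones — a passing tone. (Had it turned back to its starting note it would be a neighbor tone instead.)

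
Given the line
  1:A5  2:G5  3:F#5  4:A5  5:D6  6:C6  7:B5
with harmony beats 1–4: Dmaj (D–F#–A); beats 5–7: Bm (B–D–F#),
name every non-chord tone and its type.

The harmony at that moment is D major triad (D, F#, A); G5 is not a chord tone.
It is approached by step down from A5 and left by step down to F#5.
Step in, step out in the same direction — a passing tone.
The harmony at that moment is B minor triad (B, D, F#); C6 is not a chord tone.
It is approached by step down from D6 and left by step down to B5.
Step in, step out in the same direction — a passing tone.

G5 (beat 2) — passing tone; C6 (beat 6) — passing tone.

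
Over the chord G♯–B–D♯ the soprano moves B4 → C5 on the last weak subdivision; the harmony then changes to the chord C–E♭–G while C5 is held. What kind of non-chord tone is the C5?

The harmony at that moment is G♯ minor triad (G♯, B, D♯); C5 is not a chord tone.
It is approached by step up from B4 and then sustained as the same pitch into the next harmony.
Arriving early and becoming a chord tone when the harmony changes — an anticipation.

C5 is an anticipation.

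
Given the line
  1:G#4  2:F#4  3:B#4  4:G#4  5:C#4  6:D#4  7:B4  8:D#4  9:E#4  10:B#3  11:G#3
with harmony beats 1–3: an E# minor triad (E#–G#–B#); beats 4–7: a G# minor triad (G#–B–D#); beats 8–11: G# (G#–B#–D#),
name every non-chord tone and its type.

The harmony at that moment is E# minor triad (E#, G#, B#); F#4 is not a chord tone.
It is approached by step down from G#4 and left by leap up to B#4.
Step in, leap out — an escape tone.
The harmony at that moment is G# minor triad (G#, B, D#); C#4 is not a chord tone.
It is approached by leap down from G#4 and left by step up to D#4.
Leap in, step out — an appoggiatura.
The harmony at that moment is G# major triad (G#, B#, D#); E#4 is not a chord tone.
It is approached by step up from D#4 and left by leap down to B#3.
Step in, leap out — an escape tone.

F#4 (beat 2) — escape tone; C#4 (beat 5) — appoggiatura; E#4 (beat 9) — escape tone.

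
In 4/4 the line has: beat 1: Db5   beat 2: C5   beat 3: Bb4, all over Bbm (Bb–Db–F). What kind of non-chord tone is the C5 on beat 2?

Passing tone.

The harmony at that moment is Bb minor triad (Bb, Db, F); C5 is not a chord tone.
It is approached by step down from Db5 and left by step down to Bb4.
Step in, step out in the same direction — a passing tone.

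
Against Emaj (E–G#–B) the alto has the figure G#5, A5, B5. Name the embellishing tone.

A5 is a passing tone.

The harmony at that moment is E major triad (E, G#, B); A5 is not a chord tone.
It is approached by step up from G#5 and left by step up to B5.
Step in, step out in the same direction — a passing tone.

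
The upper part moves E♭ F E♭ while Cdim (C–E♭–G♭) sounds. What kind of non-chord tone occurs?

The harmony at that moment is C diminished triad (C, E♭, G♭); F is not a chord tone.
It is approached by step up from E♭ and left by step down to E♭.
Step away and step back to the same note — a neighbor tone (upper neighbor).

F is a neighbor tone.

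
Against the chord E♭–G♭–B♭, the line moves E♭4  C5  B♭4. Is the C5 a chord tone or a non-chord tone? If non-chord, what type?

Non-chord tone — an appoggiatura.

The harmony at that moment is E♭ minor triad (E♭, G♭, B♭); C5 is not a chord tone.
It is approached by leap up from E♭4 and left by step down to B♭4.
Leap in, step out — an appoggiatura.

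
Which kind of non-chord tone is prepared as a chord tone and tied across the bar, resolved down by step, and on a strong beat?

Suspension.

Approach: by preparation — the pitch is first a chord tone, then held (tied or repeated) while the harmony changes under it. Departure: down by step. Metric position: strong.
A prepared dissonance that resolves downward by step — a suspension. (The same figure resolving upward would be a retardation.)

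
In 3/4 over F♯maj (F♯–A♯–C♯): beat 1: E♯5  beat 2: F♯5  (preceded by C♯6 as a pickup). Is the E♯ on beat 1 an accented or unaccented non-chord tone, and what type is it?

The harmony at that moment is F♯ major triad (F♯, A♯, C♯); E♯5 is not a chord tone.
It is approached by leap down from C♯6 and left by step up to F♯5.
Leap in, step out — an appoggiatura.
It falls on the downbeat, so it is accented.

Accented appoggiatura.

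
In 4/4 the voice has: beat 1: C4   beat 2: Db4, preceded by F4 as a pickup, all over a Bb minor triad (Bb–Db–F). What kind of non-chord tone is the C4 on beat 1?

Appoggiatura.

The harmony at that moment is Bb minor triad (Bb, Db, F); C4 is not a chord tone.
It is approached by leap down from F4 and left by step up to Db4.
Leap in, step out, metrically accented — an appoggiatura.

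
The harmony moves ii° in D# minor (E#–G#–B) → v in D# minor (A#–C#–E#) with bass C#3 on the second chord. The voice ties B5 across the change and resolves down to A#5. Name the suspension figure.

At the second chord the bass is C#3. The suspended B5 lies a seventh above the bass; after resolving down by step to A#5, the interval above the bass becomes a sixth.
Suspension figures are named by those two intervals: 7–6.

7–6 suspension.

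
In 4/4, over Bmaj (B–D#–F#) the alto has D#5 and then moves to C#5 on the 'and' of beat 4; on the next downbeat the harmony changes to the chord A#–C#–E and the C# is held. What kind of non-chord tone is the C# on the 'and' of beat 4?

The harmony at that moment is B major triad (B, D#, F#); C#5 is not a chord tone.
It is approached by step down from D#5 and then sustained as the same pitch into the next harmony.
Arriving early and becoming a chord tone when the harmony changes — an anticipation.

Anticipation.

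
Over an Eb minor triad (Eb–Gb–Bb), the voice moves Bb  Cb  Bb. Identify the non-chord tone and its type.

The harmony at that moment is Eb minor triad (Eb, Gb, Bb); Cb is not a chord tone.
It is approached by step up from Bb and left by step down to Bb.
Step away and step back to the same note — a neighbor tone (upper neighbor).

Cb is a neighbor tone.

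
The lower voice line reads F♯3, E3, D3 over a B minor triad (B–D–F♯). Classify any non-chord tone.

E3 is a passing tone.

The harmony at that moment is B minor triad (B, D, F♯); E3 is not a chord tone.
It is approached by step down from F♯3 and left by step down to D3.
Step in, step out in the same direction — a passing tone.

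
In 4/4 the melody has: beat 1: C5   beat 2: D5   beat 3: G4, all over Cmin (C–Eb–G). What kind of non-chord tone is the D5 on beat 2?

The harmony at that moment is C minor triad (C, Eb, G); D5 is not a chord tone.
It is approached by step up from C5 and left by leap down to G4.
Step in, leap out, on a weak beat — an escape tone.

Escape tone.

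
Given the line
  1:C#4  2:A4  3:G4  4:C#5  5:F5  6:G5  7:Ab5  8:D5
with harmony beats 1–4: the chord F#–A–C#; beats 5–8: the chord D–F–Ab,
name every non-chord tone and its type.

G4 (beat 3) — escape tone; G5 (beat 6) — passing tone.

The harmony at that moment is F# minor triad (F#, A, C#); G4 is not a chord tone.
It is approached by step down from A4 and left by leap up to C#5.
Step in, leap out — an escape tone.
The harmony at that moment is D diminished triad (D, F, Ab); G5 is not a chord tone.
It is approached by step up from F5 and left by step up to Ab5.
Step in, step out in the same direction — a passing tone.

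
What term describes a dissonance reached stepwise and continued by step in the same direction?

Approach: by step. Departure: by step, continuing in the same direction.
Stepwise on both sides with no change of direction means the note fills in the space between two different chord tones — a passing tone. (Had it turned back to its starting note it would be a neighbor tone instead.)

Passing tone.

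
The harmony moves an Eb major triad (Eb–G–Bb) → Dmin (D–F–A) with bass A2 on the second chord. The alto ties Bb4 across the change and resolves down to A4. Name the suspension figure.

At the second chord the bass is A2. The suspended Bb4 lies a ninth above the bass; after resolving down by step to A4, the interval above the bass becomes an octave.
Suspension figures are named by those two intervals: 9–8.

9–8 suspension.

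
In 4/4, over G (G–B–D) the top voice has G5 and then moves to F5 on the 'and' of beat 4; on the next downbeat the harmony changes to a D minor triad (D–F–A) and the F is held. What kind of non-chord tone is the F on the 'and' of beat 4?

The harmony at that moment is G major triad (G, B, D); F5 is not a chord tone.
It is approached by step down from G5 and then sustained as the same pitch into the next harmony.
Arriving early and becoming a chord tone when the harmony changes — an anticipation.

Anticipation.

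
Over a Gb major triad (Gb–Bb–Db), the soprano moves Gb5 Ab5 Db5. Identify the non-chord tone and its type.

The harmony at that moment is Gb major triad (Gb, Bb, Db); Ab5 is not a chord tone.
It is approached by step up from Gb5 and left by leap down to Db5.
Step in, leap out — an escape tone.

Ab5 is an escape tone.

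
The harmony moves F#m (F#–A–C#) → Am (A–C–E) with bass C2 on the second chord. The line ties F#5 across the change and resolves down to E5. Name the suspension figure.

At the second chord the bass is C2. The suspended F#5 lies a fourth above the bass; after resolving down by step to E5, the interval above the bass becomes a third.
Suspension figures are named by those two intervals: 4–3.

4–3 suspension.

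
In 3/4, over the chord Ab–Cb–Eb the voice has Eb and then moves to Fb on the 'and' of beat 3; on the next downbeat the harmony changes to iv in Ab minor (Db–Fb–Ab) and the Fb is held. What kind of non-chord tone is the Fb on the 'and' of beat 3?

The harmony at that moment is Ab minor triad (Ab, Cb, Eb); Fb is not a chord tone.
It is approached by step up from Eb and then sustained as the same pitch into the next harmony.
Arriving early and becoming a chord tone when the harmony changes — an anticipation.

Anticipation.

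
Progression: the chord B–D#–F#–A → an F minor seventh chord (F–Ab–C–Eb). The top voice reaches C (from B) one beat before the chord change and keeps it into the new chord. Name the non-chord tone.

The harmony at that moment is B dominant seventh chord (B, D#, F#, A); C is not a chord tone.
It is approached by step up from B and then sustained as the same pitch into the next harmony.
Arriving early and becoming a chord tone when the harmony changes — an anticipation.

C is an anticipation.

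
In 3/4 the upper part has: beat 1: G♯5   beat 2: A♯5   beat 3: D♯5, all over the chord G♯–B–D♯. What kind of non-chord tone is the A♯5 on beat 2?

Escape tone.

The harmony at that moment is G♯ minor triad (G♯, B, D♯); A♯5 is not a chord tone.
It is approached by step up from G♯5 and left by leap down to D♯5.
Step in, leap out, on a weak beat — an escape tone.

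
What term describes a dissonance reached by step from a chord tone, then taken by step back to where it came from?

Approach: by step. Departure: by step in the opposite direction, back to the starting pitch.
Stepwise on both sides but reversing to return to the same chord tone — a neighbor tone. (Had it continued onward in the same direction it would be a passing tone instead.)

Neighbor tone.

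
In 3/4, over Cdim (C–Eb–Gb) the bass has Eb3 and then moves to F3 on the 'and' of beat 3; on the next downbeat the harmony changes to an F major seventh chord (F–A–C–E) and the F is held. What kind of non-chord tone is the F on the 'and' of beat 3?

The harmony at that moment is C diminished triad (C, Eb, Gb); F3 is not a chord tone.
It is approached by step up from Eb3 and then sustained as the same pitch into the next harmony.
Arriving early and becoming a chord tone when the harmony changes — an anticipation.

Anticipation.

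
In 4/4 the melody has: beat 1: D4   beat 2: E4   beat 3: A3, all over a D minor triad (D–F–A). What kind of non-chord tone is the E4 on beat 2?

Escape tone.

The harmony at that moment is D minor triad (D, F, A); E4 is not a chord tone.
It is approached by step up from D4 and left by leap down to A3.
Step in, leap out, on a weak beat — an escape tone.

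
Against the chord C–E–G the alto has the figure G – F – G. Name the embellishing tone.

The harmony at that moment is C major triad (C, E, G); F is not a chord tone.
It is approached by step down from G and left by step up to G.
Step away and step back to the same note — a neighbor tone (lower neighbor).

F is a neighbor tone.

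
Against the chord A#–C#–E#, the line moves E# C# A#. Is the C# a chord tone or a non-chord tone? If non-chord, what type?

Chord tone (the third of A# minor triad).

A# minor triad contains A#, C#, E#; C# is the third, so it is a chord tone.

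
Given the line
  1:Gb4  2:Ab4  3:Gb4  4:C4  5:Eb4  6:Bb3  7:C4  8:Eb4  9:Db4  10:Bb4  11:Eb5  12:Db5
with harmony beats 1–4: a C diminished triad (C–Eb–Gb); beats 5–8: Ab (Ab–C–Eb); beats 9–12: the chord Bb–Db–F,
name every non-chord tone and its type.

The harmony at that moment is C diminished triad (C, Eb, Gb); Ab4 is not a chord tone.
It is approached by step up from Gb4 and left by step down to Gb4.
Step away and step back to the same note — a neighbor tone (upper neighbor).
The harmony at that moment is Ab major triad (Ab, C, Eb); Bb3 is not a chord tone.
It is approached by leap down from Eb4 and left by step up to C4.
Leap in, step out — an appoggiatura.
The harmony at that moment is Bb minor triad (Bb, Db, F); Eb5 is not a chord tone.
It is approached by leap up from Bb4 and left by step down to Db5.
Leap in, step out — an appoggiatura.

Ab4 (beat 2) — neighbor tone; Bb3 (beat 6) — appoggiatura; Eb5 (beat 11) — appoggiatura.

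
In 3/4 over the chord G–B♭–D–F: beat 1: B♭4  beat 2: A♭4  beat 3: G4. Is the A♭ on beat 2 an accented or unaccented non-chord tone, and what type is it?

The harmony at that moment is G minor seventh chord (G, B♭, D, F); A♭4 is not a chord tone.
It is approached by step down from B♭4 and left by step down to G4.
Step in, step out in the same direction — a passing tone.
It falls on a weak beat, so it is unaccented.

Unaccented passing tone.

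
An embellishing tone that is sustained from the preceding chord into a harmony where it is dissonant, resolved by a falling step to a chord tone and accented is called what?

Suspension.

Approach: by preparation — the pitch is first a chord tone, then held (tied or repeated) while the harmony changes under it. Departure: down by step. Metric position: strong.
A prepared dissonance that resolves downward by step — a suspension. (The same figure resolving upward would be a retardation.)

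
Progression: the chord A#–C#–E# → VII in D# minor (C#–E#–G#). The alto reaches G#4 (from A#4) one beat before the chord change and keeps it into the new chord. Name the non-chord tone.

The harmony at that moment is A# minor triad (A#, C#, E#); G#4 is not a chord tone.
It is approached by step down from A#4 and then sustained as the same pitch into the next harmony.
Arriving early and becoming a chord tone when the harmony changes — an anticipation.

G#4 is an anticipation.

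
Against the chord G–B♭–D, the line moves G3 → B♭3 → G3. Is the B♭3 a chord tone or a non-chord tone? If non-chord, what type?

G minor triad contains G, B♭, D; B♭ is the third, so it is a chord tone.

Chord tone (the third of G minor triad).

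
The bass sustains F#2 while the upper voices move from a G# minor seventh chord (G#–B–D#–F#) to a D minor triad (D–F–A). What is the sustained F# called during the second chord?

The harmony at that moment is D minor triad (D, F, A); F#2 is not a chord tone.
It is held over (the same pitch as the preceding F#2) and then sustained as the same pitch into the next harmony.
Sustained through a change of harmony — a pedal tone.

Pedal tone (pedal point).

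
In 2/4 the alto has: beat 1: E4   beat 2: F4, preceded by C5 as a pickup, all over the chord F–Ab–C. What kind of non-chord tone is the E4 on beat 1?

The harmony at that moment is F minor triad (F, Ab, C); E4 is not a chord tone.
It is approached by leap down from C5 and left by step up to F4.
Leap in, step out, metrically accented — an appoggiatura.

Appoggiatura.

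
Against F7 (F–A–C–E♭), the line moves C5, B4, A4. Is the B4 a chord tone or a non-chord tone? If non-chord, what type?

Non-chord tone — a passing tone.

The harmony at that moment is F dominant seventh chord (F, A, C, E♭); B4 is not a chord tone.
It is approached by step down from C5 and left by step down to A4.
Step in, step out in the same direction — a passing tone.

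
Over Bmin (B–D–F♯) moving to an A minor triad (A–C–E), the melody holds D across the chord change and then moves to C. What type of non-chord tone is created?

D is a suspension.

The harmony at that moment is A minor triad (A, C, E); D is not a chord tone.
It is held over (the same pitch as the preceding D) and left by step down to C.
Held over from the previous chord and resolving down by step — a suspension.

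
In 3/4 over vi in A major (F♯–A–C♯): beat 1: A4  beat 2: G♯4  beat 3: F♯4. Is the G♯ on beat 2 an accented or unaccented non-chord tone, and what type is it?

The harmony at that moment is F♯ minor triad (F♯, A, C♯); G♯4 is not a chord tone.
It is approached by step down from A4 and left by step down to F♯4.
Step in, step out in the same direction — a passing tone.
It falls on a weak beat, so it is unaccented.

Unaccented passing tone.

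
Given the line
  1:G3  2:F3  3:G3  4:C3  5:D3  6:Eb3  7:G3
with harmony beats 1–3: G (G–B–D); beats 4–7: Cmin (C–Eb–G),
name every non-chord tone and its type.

F3 (beat 2) — neighbor tone; D3 (beat 5) — passing tone.

The harmony at that moment is G major triad (G, B, D); F3 is not a chord tone.
It is approached by step down from G3 and left by step up to G3.
Step away and step back to the same note — a neighbor tone (lower neighbor).
The harmony at that moment is C minor triad (C, Eb, G); D3 is not a chord tone.
It is approached by step up from C3 and left by step up to Eb3.
Step in, step out in the same direction — a passing tone.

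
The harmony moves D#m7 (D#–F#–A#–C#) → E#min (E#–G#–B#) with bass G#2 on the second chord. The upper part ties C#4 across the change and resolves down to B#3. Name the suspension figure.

At the second chord the bass is G#2. The suspended C#4 lies a fourth above the bass; after resolving down by step to B#3, the interval above the bass becomes a third.
Suspension figures are named by those two intervals: 4–3.

4–3 suspension.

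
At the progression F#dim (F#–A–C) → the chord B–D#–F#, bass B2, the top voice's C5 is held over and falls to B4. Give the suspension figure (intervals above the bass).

At the second chord the bass is B2. The suspended C5 lies a ninth above the bass; after resolving down by step to B4, the interval above the bass becomes an octave.
Suspension figures are named by those two intervals: 9–8.

9–8 suspension.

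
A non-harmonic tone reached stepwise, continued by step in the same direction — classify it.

Passing tone.

Approach: by step. Departure: by step, continuing in the same direction.
Stepwise on both sides with no change of direction means the note fills in the space between two different chord tones — a passing tone. (Had it turned back to its starting note it would be a neighbor tone instead.)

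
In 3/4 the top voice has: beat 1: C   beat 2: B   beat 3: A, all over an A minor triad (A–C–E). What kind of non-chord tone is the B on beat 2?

Passing tone.

The harmony at that moment is A minor triad (A, C, E); B is not a chord tone.
It is approached by step down from C and left by step down to A.
Step in, step out in the same direction — a passing tone.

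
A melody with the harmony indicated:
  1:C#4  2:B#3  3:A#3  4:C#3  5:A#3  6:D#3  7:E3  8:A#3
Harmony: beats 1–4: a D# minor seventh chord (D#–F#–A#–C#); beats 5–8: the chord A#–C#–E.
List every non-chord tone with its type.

The harmony at that moment is D# minor seventh chord (D#, F#, A#, C#); B#3 is not a chord tone.
It is approached by step down from C#4 and left by step down to A#3.
Step in, step out in the same direction — a passing tone.
The harmony at that moment is A# diminished triad (A#, C#, E); D#3 is not a chord tone.
It is approached by leap down from A#3 and left by step up to E3.
Leap in, step out — an appoggiatura.

B#3 (beat 2) — passing tone; D#3 (beat 6) — appoggiatura.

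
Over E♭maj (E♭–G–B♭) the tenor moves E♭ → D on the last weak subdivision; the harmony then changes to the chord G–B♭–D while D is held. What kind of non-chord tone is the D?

D is an anticipation.

The harmony at that moment is E♭ major triad (E♭, G, B♭); D is not a chord tone.
It is approached by step down from E♭ and then sustained as the same pitch into the next harmony.
Arriving early and becoming a chord tone when the harmony changes — an anticipation.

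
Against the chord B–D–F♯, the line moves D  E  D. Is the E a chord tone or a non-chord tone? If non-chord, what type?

Non-chord tone — a neighbor tone.

The harmony at that moment is B minor triad (B, D, F♯); E is not a chord tone.
It is approached by step up from D and left by step down to D.
Step away and step back to the same note — a neighbor tone (upper neighbor).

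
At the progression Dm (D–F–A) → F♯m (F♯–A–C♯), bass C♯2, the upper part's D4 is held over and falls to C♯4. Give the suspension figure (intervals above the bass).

9–8 suspension.

At the second chord the bass is C♯2. The suspended D4 lies a ninth above the bass; after resolving down by step to C♯4, the interval above the bass becomes an octave.
Suspension figures are named by those two intervals: 9–8.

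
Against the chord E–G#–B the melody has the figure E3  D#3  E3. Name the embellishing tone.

D#3 is a neighbor tone.

The harmony at that moment is E major triad (E, G#, B); D#3 is not a chord tone.
It is approached by step down from E3 and left by step up to E3.
Step away and step back to the same note — a neighbor tone (lower neighbor).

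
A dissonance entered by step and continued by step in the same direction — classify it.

Passing tone.

Approach: by step. Departure: by step, continuing in the same direction.
Stepwise on both sides with no change of direction means the note fills in the space between two different chord tones — a passing tone. (Had it turned back to its starting note it would be a neighbor tone instead.)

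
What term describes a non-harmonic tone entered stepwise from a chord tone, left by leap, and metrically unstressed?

Escape tone.

Approach: by step. Departure: by leap. Metric position: weak.
Step in, leap out, from a weak position — an escape tone (échappée). (It is the mirror image of the appoggiatura, which leaps in and steps out on a strong beat.)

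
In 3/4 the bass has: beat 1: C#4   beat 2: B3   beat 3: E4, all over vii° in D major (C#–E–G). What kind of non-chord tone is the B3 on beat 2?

The harmony at that moment is C# diminished triad (C#, E, G); B3 is not a chord tone.
It is approached by step down from C#4 and left by leap up to E4.
Step in, leap out, on a weak beat — an escape tone.

Escape tone.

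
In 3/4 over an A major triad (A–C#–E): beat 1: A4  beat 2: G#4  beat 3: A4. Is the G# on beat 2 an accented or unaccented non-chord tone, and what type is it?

The harmony at that moment is A major triad (A, C#, E); G#4 is not a chord tone.
It is approached by step down from A4 and left by step up to A4.
Step away and step back to the same note — a neighbor tone (lower neighbor).
It falls on a weak beat, so it is unaccented.

Unaccented neighbor tone.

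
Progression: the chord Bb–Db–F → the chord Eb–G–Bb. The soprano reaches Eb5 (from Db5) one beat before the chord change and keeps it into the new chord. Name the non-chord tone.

Eb5 is an anticipation.

The harmony at that moment is Bb minor triad (Bb, Db, F); Eb5 is not a chord tone.
It is approached by step up from Db5 and then sustained as the same pitch into the next harmony.
Arriving early and becoming a chord tone when the harmony changes — an anticipation.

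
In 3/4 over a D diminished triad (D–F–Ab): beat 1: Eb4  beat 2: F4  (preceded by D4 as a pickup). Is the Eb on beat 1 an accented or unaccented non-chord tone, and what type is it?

Accented passing tone.

The harmony at that moment is D diminished triad (D, F, Ab); Eb4 is not a chord tone.
It is approached by step up from D4 and left by step up to F4.
Step in, step out in the same direction — a passing tone.
It falls on the downbeat, so it is accented.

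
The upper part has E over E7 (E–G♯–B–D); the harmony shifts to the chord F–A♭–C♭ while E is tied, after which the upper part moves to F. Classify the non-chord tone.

The harmony at that moment is F diminished triad (F, A♭, C♭); E is not a chord tone.
It is held over (the same pitch as the preceding E) and left by step up to F.
Held over from the previous chord and resolving up by step — a retardation.

E is a retardation.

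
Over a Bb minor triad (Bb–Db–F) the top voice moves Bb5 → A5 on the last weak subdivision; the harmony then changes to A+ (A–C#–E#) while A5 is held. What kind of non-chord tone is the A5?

The harmony at that moment is Bb minor triad (Bb, Db, F); A5 is not a chord tone.
It is approached by step down from Bb5 and then sustained as the same pitch into the next harmony.
Arriving early and becoming a chord tone when the harmony changes — an anticipation.

A5 is an anticipation.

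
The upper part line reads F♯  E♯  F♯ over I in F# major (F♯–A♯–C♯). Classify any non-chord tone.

The harmony at that moment is F♯ major triad (F♯, A♯, C♯); E♯ is not a chord tone.
It is approached by step down from F♯ and left by step up to F♯.
Step away and step back to the same note — a neighbor tone (lower neighbor).

E♯ is a neighbor tone.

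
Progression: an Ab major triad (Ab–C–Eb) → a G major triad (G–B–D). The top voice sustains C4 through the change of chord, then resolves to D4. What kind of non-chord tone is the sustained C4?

C4 is a retardation.

The harmony at that moment is G major triad (G, B, D); C4 is not a chord tone.
It is held over (the same pitch as the preceding C4) and left by step up to D4.
Held over from the previous chord and resolving up by step — a retardation.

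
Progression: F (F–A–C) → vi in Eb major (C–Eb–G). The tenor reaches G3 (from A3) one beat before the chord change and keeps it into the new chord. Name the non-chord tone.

G3 is an anticipation.

The harmony at that moment is F major triad (F, A, C); G3 is not a chord tone.
It is approached by step down from A3 and then sustained as the same pitch into the next harmony.
Arriving early and becoming a chord tone when the harmony changes — an anticipation.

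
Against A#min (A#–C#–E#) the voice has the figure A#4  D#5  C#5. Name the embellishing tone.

D#5 is an appoggiatura.

The harmony at that moment is A# minor triad (A#, C#, E#); D#5 is not a chord tone.
It is approached by leap up from A#4 and left by step down to C#5.
Leap in, step out — an appoggiatura.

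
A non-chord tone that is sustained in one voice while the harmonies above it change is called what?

Approach: none. Departure: none — a single pitch is sustained while the chords change around it, passing through harmonies that do not contain it.
No melodic motion at all; the dissonance is created entirely by the moving harmonies against the stationary note — a pedal tone (pedal point).

Pedal tone.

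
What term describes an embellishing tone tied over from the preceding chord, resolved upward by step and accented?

Approach: by preparation — the pitch is first a chord tone, then held (tied or repeated) while the harmony changes under it. Departure: up by step. Metric position: strong.
A prepared dissonance that resolves upward by step — a retardation. (The same figure resolving downward would be a suspension.)

Retardation.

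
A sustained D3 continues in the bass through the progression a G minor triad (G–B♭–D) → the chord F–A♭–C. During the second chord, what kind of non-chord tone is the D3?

The harmony at that moment is F minor triad (F, A♭, C); D3 is not a chord tone.
It is held over (the same pitch as the preceding D3) and then sustained as the same pitch into the next harmony.
Sustained through a change of harmony — a pedal tone.

Pedal tone (pedal point).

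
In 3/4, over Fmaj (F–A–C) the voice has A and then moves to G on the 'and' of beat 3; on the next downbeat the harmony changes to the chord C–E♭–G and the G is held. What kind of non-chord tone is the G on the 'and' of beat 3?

The harmony at that moment is F major triad (F, A, C); G is not a chord tone.
It is approached by step down from A and then sustained as the same pitch into the next harmony.
Arriving early and becoming a chord tone when the harmony changes — an anticipation.

Anticipation.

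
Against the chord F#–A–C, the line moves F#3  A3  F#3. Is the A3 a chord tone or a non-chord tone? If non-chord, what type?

F# diminished triad contains F#, A, C; A is the third, so it is a chord tone.

Chord tone (the third of F# diminished triad).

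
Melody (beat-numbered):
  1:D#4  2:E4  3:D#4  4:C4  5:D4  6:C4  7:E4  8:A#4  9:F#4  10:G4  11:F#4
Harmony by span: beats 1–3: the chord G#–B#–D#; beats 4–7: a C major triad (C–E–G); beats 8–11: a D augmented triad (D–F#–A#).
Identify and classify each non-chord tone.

The harmony at that moment is G# major triad (G#, B#, D#); E4 is not a chord tone.
It is approached by step up from D#4 and left by step down to D#4.
Step away and step back to the same note — a neighbor tone (upper neighbor).
The harmony at that moment is C major triad (C, E, G); D4 is not a chord tone.
It is approached by step up from C4 and left by step down to C4.
Step away and step back to the same note — a neighbor tone (upper neighbor).
The harmony at that moment is D augmented triad (D, F#, A#); G4 is not a chord tone.
It is approached by step up from F#4 and left by step down to F#4.
Step away and step back to the same note — a neighbor tone (upper neighbor).

E4 (beat 2) — neighbor tone; D4 (beat 5) — neighbor tone; G4 (beat 10) — neighbor tone.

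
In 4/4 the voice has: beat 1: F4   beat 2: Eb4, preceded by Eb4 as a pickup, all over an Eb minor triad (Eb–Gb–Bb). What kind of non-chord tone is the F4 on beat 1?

Upper neighbor tone.

The harmony at that moment is Eb minor triad (Eb, Gb, Bb); F4 is not a chord tone.
It is approached by step up from Eb4 and left by step down to Eb4.
Step away and step back to the same note — a neighbor tone (upper neighbor).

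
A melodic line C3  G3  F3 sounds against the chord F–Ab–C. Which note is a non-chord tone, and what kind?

G3 is an appoggiatura.

The harmony at that moment is F minor triad (F, Ab, C); G3 is not a chord tone.
It is approached by leap up from C3 and left by step down to F3.
Leap in, step out — an appoggiatura.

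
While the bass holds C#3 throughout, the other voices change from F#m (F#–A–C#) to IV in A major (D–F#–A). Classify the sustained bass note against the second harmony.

Pedal tone (pedal point).

The harmony at that moment is D major triad (D, F#, A); C#3 is not a chord tone.
It is held over (the same pitch as the preceding C#3) and then sustained as the same pitch into the next harmony.
Sustained through a change of harmony — a pedal tone.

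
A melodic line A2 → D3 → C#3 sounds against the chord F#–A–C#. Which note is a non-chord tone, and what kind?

D3 is an appoggiatura.

The harmony at that moment is F# minor triad (F#, A, C#); D3 is not a chord tone.
It is approached by leap up from A2 and left by step down to C#3.
Leap in, step out — an appoggiatura.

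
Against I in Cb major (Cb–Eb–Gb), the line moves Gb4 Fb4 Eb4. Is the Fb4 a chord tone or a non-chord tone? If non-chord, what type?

The harmony at that moment is Cb major triad (Cb, Eb, Gb); Fb4 is not a chord tone.
It is approached by step down from Gb4 and left by step down to Eb4.
Step in, step out in the same direction — a passing tone.

Non-chord tone — a passing tone.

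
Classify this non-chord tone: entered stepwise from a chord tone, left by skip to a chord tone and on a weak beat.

Escape tone.

Approach: by step. Departure: by leap. Metric position: weak.
Step in, leap out, from a weak position — an escape tone (échappée). (It is the mirror image of the appoggiatura, which leaps in and steps out on a strong beat.)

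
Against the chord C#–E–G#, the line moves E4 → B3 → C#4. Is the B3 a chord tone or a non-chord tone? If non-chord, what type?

Non-chord tone — an appoggiatura.

The harmony at that moment is C# minor triad (C#, E, G#); B3 is not a chord tone.
It is approached by leap down from E4 and left by step up to C#4.
Leap in, step out — an appoggiatura.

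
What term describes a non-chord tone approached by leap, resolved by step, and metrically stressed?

Appoggiatura.

Approach: by leap. Departure: by step. Metric position: strong.
Leap in, step out, in a metrically strong position — an appoggiatura. (It is the mirror image of the escape tone, which steps in and leaps out from a weak position.)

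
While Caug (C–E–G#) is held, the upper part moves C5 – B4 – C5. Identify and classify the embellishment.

B4 is a neighbor tone.

The harmony at that moment is C augmented triad (C, E, G#); B4 is not a chord tone.
It is approached by step down from C5 and left by step up to C5.
Step away and step back to the same note — a neighbor tone (lower neighbor).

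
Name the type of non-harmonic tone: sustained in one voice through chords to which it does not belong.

Pedal tone.

Approach: none. Departure: none — a single pitch is sustained while the chords change around it, passing through harmonies that do not contain it.
No melodic motion at all; the dissonance is created entirely by the moving harmonies against the stationary note — a pedal tone (pedal point).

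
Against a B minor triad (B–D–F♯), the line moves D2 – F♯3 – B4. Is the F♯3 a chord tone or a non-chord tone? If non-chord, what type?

B minor triad contains B, D, F♯; F♯ is the fifth, so it is a chord tone.

Chord tone (the fifth of B minor triad).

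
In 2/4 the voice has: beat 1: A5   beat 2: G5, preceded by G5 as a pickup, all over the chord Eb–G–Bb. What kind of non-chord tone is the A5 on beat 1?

The harmony at that moment is Eb major triad (Eb, G, Bb); A5 is not a chord tone.
It is approached by step up from G5 and left by step down to G5.
Step away and step back to the same note — a neighbor tone (upper neighbor).

Upper neighbor tone.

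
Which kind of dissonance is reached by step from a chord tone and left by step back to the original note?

Approach: by step. Departure: by step in the opposite direction, back to the starting pitch.
Stepwise on both sides but reversing to return to the same chord tone — a neighbor tone. (Had it continued onward in the same direction it would be a passing tone instead.)

Neighbor tone.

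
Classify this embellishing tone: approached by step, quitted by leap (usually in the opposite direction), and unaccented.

Escape tone.

Approach: by step. Departure: by leap. Metric position: weak.
Step in, leap out, from a weak position — an escape tone (échappée). (It is the mirror image of the appoggiatura, which leaps in and steps out on a strong beat.)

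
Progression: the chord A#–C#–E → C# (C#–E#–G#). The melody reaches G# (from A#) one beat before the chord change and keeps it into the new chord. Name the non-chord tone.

G# is an anticipation.

The harmony at that moment is A# diminished triad (A#, C#, E); G# is not a chord tone.
It is approached by step down from A# and then sustained as the same pitch into the next harmony.
Arriving early and becoming a chord tone when the harmony changes — an anticipation.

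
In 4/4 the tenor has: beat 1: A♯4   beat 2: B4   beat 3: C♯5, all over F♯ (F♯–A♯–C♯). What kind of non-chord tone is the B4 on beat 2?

Passing tone.

The harmony at that moment is F♯ major triad (F♯, A♯, C♯); B4 is not a chord tone.
It is approached by step up from A♯4 and left by step up to C♯5.
Step in, step out in the same direction — a passing tone.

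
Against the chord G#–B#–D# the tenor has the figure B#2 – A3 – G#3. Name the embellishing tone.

The harmony at that moment is G# major triad (G#, B#, D#); A3 is not a chord tone.
It is approached by leap up from B#2 and left by step down to G#3.
Leap in, step out — an appoggiatura.

A3 is an appoggiatura.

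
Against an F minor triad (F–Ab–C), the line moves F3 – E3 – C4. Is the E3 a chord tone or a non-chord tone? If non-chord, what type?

The harmony at that moment is F minor triad (F, Ab, C); E3 is not a chord tone.
It is approached by step down from F3 and left by leap up to C4.
Step in, leap out — an escape tone.

Non-chord tone — an escape tone.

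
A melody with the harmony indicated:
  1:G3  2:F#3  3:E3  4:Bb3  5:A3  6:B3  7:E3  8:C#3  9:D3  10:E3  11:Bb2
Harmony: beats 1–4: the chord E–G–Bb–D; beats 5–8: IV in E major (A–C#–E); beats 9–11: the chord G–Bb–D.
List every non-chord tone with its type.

The harmony at that moment is E half-diminished seventh chord (E, G, Bb, D); F#3 is not a chord tone.
It is approached by step down from G3 and left by step down to E3.
Step in, step out in the same direction — a passing tone.
The harmony at that moment is A major triad (A, C#, E); B3 is not a chord tone.
It is approached by step up from A3 and left by leap down to E3.
Step in, leap out — an escape tone.
The harmony at that moment is G minor triad (G, Bb, D); E3 is not a chord tone.
It is approached by step up from D3 and left by leap down to Bb2.
Step in, leap out — an escape tone.

F#3 (beat 2) — passing tone; B3 (beat 6) — escape tone; E3 (beat 10) — escape tone.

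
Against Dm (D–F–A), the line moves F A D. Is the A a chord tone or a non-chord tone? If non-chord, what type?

Chord tone (the fifth of D minor triad).

D minor triad contains D, F, A; A is the fifth, so it is a chord tone.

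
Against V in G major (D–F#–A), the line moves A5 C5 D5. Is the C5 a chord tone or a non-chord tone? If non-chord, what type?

The harmony at that moment is D major triad (D, F#, A); C5 is not a chord tone.
It is approached by leap down from A5 and left by step up to D5.
Leap in, step out — an appoggiatura.

Non-chord tone — an appoggiatura.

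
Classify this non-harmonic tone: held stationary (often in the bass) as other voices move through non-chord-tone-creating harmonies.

Pedal tone.

Approach: none. Departure: none — a single pitch is sustained while the chords change around it, passing through harmonies that do not contain it.
No melodic motion at all; the dissonance is created entirely by the moving harmonies against the stationary note — a pedal tone (pedal point).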